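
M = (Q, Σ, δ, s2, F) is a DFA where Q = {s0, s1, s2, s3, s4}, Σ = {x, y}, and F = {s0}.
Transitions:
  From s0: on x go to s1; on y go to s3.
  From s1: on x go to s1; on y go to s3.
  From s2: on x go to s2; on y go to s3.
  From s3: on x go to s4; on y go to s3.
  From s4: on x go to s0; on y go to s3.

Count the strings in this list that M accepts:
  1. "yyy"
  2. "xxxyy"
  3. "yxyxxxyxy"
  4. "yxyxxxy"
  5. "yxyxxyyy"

"yyy": rejected
"xxxyy": rejected
"yxyxxxyxy": rejected
"yxyxxxy": rejected
"yxyxxyyy": rejected

0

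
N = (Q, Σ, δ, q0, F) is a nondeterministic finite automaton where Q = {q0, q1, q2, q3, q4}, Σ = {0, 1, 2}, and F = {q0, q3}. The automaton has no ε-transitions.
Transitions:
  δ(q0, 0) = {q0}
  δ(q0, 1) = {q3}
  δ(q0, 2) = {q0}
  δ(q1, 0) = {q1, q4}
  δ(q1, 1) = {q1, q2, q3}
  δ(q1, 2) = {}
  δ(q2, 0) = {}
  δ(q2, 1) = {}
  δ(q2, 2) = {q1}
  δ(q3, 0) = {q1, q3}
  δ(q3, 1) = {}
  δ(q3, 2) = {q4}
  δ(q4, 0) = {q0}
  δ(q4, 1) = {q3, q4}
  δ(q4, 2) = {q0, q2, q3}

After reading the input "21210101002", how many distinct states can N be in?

Start: {q0}
read 2: {q0}
read 1: {q3}
read 2: {q4}
read 1: {q3, q4}
read 0: {q0, q1, q3}
read 1: {q1, q2, q3}
read 0: {q1, q3, q4}
read 1: {q1, q2, q3, q4}
read 0: {q0, q1, q3, q4}
read 0: {q0, q1, q3, q4}
read 2: {q0, q2, q3, q4}
Final reachable set {q0, q2, q3, q4} has 4 states.

4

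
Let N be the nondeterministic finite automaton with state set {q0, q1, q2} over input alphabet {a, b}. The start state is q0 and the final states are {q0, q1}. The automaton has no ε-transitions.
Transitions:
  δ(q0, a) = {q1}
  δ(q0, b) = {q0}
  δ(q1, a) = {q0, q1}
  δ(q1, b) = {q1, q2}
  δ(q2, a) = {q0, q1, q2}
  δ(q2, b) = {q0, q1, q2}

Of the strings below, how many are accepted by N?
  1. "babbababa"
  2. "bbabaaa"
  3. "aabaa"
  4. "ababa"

4

"babbababa": accepted
"bbabaaa": accepted
"aabaa": accepted
"ababa": accepted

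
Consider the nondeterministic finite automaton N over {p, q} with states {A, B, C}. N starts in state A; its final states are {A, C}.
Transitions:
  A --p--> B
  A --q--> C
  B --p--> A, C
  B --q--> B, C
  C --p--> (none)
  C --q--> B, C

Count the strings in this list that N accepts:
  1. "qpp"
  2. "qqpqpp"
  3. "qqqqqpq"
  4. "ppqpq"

"qpp": rejected
"qqpqpp": rejected
"qqqqqpq": accepted
"ppqpq": accepted

2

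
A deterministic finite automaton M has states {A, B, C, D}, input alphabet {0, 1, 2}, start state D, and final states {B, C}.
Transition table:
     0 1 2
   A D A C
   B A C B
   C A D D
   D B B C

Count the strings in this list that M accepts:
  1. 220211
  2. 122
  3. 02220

220211: rejected
122: accepted
02220: rejected

1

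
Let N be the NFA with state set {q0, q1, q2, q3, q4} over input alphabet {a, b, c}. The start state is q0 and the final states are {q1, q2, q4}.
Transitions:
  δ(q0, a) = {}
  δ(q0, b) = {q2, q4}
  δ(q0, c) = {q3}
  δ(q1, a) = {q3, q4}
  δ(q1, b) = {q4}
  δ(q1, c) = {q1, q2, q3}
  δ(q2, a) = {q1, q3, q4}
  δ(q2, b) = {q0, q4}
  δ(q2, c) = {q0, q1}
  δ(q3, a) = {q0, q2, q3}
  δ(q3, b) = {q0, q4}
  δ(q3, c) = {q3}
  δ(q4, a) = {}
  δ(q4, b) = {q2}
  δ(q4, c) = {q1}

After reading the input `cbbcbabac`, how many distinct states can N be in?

3

Start: {q0}
read c: {q3}
read b: {q0, q4}
read b: {q2, q4}
read c: {q0, q1}
read b: {q2, q4}
read a: {q1, q3, q4}
read b: {q0, q2, q4}
read a: {q1, q3, q4}
read c: {q1, q2, q3}
Final reachable set {q1, q2, q3} has 3 states.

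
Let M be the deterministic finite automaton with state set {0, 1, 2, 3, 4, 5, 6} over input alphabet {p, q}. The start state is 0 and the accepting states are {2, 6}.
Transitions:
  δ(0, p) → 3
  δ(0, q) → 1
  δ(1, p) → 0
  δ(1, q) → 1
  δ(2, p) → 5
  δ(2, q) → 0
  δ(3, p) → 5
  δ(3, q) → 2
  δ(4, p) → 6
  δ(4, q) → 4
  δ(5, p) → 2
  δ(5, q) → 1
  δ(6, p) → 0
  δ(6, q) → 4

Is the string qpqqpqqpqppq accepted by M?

accepted

0 --q--> 1
1 --p--> 0
0 --q--> 1
1 --q--> 1
1 --p--> 0
0 --q--> 1
1 --q--> 1
1 --p--> 0
0 --q--> 1
1 --p--> 0
0 --p--> 3
3 --q--> 2
End in state 2, which is an accepting state.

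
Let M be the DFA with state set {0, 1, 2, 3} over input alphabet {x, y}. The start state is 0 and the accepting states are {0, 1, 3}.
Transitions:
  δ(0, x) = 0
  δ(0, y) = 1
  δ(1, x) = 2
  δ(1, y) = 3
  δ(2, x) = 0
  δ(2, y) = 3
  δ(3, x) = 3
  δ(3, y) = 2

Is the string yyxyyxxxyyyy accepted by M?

accepted

0 --y--> 1
1 --y--> 3
3 --x--> 3
3 --y--> 2
2 --y--> 3
3 --x--> 3
3 --x--> 3
3 --x--> 3
3 --y--> 2
2 --y--> 3
3 --y--> 2
2 --y--> 3
End in state 3, which is an accepting state.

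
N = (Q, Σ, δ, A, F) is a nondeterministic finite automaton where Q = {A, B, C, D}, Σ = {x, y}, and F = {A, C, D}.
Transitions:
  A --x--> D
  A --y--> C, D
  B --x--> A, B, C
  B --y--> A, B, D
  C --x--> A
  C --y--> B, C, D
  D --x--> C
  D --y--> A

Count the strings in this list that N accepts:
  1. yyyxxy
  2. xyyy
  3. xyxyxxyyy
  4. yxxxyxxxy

yyyxxy: accepted
xyyy: accepted
xyxyxxyyy: accepted
yxxxyxxxy: accepted

4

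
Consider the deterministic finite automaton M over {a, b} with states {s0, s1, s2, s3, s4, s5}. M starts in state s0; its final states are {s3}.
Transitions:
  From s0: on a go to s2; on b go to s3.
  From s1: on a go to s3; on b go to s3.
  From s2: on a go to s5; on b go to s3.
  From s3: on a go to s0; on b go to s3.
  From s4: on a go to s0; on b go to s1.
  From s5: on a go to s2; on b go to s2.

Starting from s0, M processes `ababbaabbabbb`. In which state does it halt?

s3

s0 --a--> s2
s2 --b--> s3
s3 --a--> s0
s0 --b--> s3
s3 --b--> s3
s3 --a--> s0
s0 --a--> s2
s2 --b--> s3
s3 --b--> s3
s3 --a--> s0
s0 --b--> s3
s3 --b--> s3
s3 --b--> s3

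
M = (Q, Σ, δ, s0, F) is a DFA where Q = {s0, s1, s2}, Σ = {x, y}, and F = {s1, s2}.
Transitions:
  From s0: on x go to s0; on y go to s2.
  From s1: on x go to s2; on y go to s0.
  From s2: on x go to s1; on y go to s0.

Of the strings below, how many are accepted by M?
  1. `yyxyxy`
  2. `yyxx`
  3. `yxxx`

`yyxyxy`: rejected
`yyxx`: rejected
`yxxx`: accepted

1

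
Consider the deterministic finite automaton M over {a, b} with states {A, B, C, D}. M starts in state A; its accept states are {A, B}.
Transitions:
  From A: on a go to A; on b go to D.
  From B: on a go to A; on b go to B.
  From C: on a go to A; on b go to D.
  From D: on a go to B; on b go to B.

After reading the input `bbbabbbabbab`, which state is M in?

A --b--> D
D --b--> B
B --b--> B
B --a--> A
A --b--> D
D --b--> B
B --b--> B
B --a--> A
A --b--> D
D --b--> B
B --a--> A
A --b--> D

D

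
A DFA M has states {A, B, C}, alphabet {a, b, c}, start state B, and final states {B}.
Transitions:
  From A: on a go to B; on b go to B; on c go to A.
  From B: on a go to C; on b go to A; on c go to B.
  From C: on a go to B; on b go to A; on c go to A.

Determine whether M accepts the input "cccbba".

B --c--> B
B --c--> B
B --c--> B
B --b--> A
A --b--> B
B --a--> C
End in state C, which is not an accepting state.

rejected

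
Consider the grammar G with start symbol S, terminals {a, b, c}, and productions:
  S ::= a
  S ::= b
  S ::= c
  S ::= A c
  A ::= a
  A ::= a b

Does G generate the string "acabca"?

no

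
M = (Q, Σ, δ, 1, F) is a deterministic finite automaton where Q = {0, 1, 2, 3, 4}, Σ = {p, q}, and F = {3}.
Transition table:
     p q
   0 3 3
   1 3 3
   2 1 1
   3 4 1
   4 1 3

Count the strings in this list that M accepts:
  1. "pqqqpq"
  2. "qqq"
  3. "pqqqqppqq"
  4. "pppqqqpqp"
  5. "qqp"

"pqqqpq": rejected
"qqq": accepted
"pqqqqppqq": rejected
"pppqqqpqp": rejected
"qqp": accepted

2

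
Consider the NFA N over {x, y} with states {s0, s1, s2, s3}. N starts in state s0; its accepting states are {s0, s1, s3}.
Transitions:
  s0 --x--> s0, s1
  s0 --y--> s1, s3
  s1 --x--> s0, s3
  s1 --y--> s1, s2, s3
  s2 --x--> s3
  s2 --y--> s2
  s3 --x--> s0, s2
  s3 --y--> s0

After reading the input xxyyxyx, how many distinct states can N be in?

Start: {s0}
read x: {s0, s1}
read x: {s0, s1, s3}
read y: {s0, s1, s2, s3}
read y: {s0, s1, s2, s3}
read x: {s0, s1, s2, s3}
read y: {s0, s1, s2, s3}
read x: {s0, s1, s2, s3}
Final reachable set {s0, s1, s2, s3} has 4 states.

4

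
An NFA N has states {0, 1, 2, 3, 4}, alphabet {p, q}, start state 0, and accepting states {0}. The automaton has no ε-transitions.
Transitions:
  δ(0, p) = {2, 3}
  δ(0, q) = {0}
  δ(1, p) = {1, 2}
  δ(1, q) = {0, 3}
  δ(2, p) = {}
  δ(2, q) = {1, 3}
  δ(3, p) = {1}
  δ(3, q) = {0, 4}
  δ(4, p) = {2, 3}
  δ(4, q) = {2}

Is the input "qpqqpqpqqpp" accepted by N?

rejected

Start: {0}
read q: {0}
read p: {2, 3}
read q: {0, 1, 3, 4}
read q: {0, 2, 3, 4}
read p: {1, 2, 3}
read q: {0, 1, 3, 4}
read p: {1, 2, 3}
read q: {0, 1, 3, 4}
read q: {0, 2, 3, 4}
read p: {1, 2, 3}
read p: {1, 2}
Reachable ∩ accepting = {} — empty.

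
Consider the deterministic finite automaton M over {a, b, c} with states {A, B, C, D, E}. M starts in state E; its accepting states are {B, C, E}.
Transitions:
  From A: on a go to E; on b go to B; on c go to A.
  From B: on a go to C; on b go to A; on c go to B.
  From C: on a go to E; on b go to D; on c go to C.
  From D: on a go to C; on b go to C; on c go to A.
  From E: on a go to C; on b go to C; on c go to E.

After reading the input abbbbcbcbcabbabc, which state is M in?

C

E --a--> C
C --b--> D
D --b--> C
C --b--> D
D --b--> C
C --c--> C
C --b--> D
D --c--> A
A --b--> B
B --c--> B
B --a--> C
C --b--> D
D --b--> C
C --a--> E
E --b--> C
C --c--> C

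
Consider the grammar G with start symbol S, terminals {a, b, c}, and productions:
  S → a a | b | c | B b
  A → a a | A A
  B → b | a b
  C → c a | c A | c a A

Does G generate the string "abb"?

S ⇒ Bb ⇒ abb

yes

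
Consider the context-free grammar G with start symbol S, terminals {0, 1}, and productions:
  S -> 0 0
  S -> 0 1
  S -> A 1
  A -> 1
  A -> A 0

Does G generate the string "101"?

S ⇒ A1 ⇒ A01 ⇒ 101

yes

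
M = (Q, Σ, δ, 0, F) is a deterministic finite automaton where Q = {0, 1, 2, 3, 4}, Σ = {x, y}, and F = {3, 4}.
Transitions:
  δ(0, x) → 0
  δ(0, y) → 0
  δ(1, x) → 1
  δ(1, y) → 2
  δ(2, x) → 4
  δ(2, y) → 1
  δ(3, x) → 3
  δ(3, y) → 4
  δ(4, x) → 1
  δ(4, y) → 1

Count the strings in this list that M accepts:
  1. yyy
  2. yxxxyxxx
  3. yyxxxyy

yyy: rejected
yxxxyxxx: rejected
yyxxxyy: rejected

0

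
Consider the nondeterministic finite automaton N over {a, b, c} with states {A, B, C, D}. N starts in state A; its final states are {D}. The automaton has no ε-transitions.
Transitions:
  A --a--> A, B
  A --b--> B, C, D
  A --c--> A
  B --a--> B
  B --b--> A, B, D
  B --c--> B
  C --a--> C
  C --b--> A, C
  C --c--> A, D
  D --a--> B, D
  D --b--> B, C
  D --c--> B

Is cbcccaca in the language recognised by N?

rejected

Start: {A}
read c: {A}
read b: {B, C, D}
read c: {A, B, D}
read c: {A, B}
read c: {A, B}
read a: {A, B}
read c: {A, B}
read a: {A, B}
Reachable ∩ accepting = {} — empty.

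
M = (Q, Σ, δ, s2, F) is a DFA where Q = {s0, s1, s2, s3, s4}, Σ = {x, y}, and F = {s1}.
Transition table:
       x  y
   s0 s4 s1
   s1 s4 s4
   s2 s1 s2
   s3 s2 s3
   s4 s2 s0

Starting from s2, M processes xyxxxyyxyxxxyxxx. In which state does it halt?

s4

s2 --x--> s1
s1 --y--> s4
s4 --x--> s2
s2 --x--> s1
s1 --x--> s4
s4 --y--> s0
s0 --y--> s1
s1 --x--> s4
s4 --y--> s0
s0 --x--> s4
s4 --x--> s2
s2 --x--> s1
s1 --y--> s4
s4 --x--> s2
s2 --x--> s1
s1 --x--> s4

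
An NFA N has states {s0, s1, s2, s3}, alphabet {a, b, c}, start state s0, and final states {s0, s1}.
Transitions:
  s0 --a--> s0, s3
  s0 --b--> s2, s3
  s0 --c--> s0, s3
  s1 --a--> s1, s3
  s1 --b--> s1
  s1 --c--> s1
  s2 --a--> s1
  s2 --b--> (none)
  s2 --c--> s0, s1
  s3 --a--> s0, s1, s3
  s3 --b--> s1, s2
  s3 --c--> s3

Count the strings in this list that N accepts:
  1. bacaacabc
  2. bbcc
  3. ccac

3

bacaacabc: accepted
bbcc: accepted
ccac: accepted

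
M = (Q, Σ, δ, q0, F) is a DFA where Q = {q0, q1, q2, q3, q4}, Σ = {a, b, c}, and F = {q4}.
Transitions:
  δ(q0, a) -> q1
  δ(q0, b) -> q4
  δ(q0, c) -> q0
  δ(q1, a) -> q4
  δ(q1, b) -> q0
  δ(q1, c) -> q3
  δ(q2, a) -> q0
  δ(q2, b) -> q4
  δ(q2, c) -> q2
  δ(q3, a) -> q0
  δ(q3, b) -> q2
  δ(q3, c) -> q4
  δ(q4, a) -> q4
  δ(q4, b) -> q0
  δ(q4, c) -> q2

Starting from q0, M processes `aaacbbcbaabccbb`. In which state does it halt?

q0

q0 --a--> q1
q1 --a--> q4
q4 --a--> q4
q4 --c--> q2
q2 --b--> q4
q4 --b--> q0
q0 --c--> q0
q0 --b--> q4
q4 --a--> q4
q4 --a--> q4
q4 --b--> q0
q0 --c--> q0
q0 --c--> q0
q0 --b--> q4
q4 --b--> q0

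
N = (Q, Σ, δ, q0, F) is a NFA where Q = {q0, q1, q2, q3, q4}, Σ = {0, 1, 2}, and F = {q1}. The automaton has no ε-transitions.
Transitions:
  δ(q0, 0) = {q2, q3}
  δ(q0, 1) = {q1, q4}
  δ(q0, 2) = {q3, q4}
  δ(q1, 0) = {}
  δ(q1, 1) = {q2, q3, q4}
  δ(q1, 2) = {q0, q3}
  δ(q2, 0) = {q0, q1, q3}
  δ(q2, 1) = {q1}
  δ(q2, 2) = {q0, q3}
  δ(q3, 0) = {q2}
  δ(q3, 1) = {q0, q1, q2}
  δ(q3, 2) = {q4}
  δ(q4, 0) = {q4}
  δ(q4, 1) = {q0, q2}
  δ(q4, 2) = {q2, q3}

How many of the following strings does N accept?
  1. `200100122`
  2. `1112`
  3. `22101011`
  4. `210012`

1

`200100122`: rejected
`1112`: rejected
`22101011`: accepted
`210012`: rejected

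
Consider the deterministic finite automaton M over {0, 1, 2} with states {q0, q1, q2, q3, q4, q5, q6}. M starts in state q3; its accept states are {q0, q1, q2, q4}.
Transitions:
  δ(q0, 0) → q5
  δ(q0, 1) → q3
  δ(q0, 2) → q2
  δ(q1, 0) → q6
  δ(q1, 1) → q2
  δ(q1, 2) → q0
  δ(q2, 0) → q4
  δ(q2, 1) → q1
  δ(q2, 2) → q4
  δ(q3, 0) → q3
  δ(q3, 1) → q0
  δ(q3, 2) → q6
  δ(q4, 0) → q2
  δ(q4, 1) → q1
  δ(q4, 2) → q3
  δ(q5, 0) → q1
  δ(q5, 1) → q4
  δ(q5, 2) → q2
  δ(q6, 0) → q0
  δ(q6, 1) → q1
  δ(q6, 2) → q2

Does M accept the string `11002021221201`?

accepted

q3 --1--> q0
q0 --1--> q3
q3 --0--> q3
q3 --0--> q3
q3 --2--> q6
q6 --0--> q0
q0 --2--> q2
q2 --1--> q1
q1 --2--> q0
q0 --2--> q2
q2 --1--> q1
q1 --2--> q0
q0 --0--> q5
q5 --1--> q4
End in state q4, which is an accepting state.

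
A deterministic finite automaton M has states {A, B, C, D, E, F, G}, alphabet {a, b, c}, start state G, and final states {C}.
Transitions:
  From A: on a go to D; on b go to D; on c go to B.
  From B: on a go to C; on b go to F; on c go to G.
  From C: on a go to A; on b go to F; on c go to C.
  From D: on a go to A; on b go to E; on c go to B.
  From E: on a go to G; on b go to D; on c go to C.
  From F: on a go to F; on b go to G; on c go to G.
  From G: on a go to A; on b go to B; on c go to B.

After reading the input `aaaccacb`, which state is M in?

G --a--> A
A --a--> D
D --a--> A
A --c--> B
B --c--> G
G --a--> A
A --c--> B
B --b--> F

F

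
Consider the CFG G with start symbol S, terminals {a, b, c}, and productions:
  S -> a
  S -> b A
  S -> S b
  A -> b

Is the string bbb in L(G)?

yes

S ⇒ Sb ⇒ bAb ⇒ bbb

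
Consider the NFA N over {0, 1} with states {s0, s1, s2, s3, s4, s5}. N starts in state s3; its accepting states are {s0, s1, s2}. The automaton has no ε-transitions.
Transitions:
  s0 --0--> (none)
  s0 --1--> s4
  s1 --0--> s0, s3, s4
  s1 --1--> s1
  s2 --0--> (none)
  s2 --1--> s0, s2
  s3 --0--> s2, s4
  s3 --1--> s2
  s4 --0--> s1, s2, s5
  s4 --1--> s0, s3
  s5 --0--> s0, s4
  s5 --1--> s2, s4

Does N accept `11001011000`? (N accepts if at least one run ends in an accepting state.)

Start: {s3}
read 1: {s2}
read 1: {s0, s2}
read 0: {}
The reachable set is empty and stays empty for the remaining 8 symbols.
Reachable ∩ accepting = {} — empty.

rejected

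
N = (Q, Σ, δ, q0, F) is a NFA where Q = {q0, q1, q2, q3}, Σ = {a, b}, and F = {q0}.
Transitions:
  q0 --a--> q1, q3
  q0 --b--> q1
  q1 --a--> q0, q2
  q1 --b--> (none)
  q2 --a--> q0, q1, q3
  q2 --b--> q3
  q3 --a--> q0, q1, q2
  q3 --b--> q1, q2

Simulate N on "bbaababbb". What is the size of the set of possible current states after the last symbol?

0

Start: {q0}
read b: {q1}
read b: {}
The reachable set is empty and stays empty for the remaining 7 symbols.
Final reachable set {} has 0 states.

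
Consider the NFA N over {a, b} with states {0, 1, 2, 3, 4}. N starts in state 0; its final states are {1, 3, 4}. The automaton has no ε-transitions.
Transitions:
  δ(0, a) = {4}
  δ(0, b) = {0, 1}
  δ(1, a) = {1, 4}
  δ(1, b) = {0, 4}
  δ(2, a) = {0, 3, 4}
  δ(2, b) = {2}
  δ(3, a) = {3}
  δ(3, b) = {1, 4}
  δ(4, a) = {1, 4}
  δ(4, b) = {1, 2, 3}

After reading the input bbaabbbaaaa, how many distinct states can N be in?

3

Start: {0}
read b: {0, 1}
read b: {0, 1, 4}
read a: {1, 4}
read a: {1, 4}
read b: {0, 1, 2, 3, 4}
read b: {0, 1, 2, 3, 4}
read b: {0, 1, 2, 3, 4}
read a: {0, 1, 3, 4}
read a: {1, 3, 4}
read a: {1, 3, 4}
read a: {1, 3, 4}
Final reachable set {1, 3, 4} has 3 states.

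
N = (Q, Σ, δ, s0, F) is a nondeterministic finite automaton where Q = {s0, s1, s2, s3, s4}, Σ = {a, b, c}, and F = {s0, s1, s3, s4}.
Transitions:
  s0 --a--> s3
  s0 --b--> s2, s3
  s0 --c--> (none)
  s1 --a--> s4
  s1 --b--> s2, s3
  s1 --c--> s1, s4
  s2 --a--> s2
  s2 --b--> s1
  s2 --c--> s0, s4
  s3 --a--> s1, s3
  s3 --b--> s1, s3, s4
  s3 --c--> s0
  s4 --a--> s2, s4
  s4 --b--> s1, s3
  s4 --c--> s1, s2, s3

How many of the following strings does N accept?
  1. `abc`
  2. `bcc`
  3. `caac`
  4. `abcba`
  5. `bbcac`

`abc`: accepted
`bcc`: accepted
`caac`: rejected
`abcba`: accepted
`bbcac`: accepted

4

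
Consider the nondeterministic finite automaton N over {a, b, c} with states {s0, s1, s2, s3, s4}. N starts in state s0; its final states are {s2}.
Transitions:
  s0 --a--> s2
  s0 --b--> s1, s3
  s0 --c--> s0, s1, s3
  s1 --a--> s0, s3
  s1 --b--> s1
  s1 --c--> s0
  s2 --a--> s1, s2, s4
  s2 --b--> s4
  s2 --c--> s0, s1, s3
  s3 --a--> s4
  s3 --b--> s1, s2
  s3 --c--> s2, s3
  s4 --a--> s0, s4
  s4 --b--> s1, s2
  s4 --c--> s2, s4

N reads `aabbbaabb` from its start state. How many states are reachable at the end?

Start: {s0}
read a: {s2}
read a: {s1, s2, s4}
read b: {s1, s2, s4}
read b: {s1, s2, s4}
read b: {s1, s2, s4}
read a: {s0, s1, s2, s3, s4}
read a: {s0, s1, s2, s3, s4}
read b: {s1, s2, s3, s4}
read b: {s1, s2, s4}
Final reachable set {s1, s2, s4} has 3 states.

3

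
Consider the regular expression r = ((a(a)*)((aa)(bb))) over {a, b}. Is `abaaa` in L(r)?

no

No split of abaaa into u·v has (a(a)*) matching u and ((aa)(bb)) matching v.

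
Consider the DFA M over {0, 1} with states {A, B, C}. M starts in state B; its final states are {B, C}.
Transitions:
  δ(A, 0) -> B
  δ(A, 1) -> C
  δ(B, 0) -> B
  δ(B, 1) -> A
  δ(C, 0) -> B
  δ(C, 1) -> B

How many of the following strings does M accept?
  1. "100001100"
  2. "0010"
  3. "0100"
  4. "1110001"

"100001100": accepted
"0010": accepted
"0100": accepted
"1110001": rejected

3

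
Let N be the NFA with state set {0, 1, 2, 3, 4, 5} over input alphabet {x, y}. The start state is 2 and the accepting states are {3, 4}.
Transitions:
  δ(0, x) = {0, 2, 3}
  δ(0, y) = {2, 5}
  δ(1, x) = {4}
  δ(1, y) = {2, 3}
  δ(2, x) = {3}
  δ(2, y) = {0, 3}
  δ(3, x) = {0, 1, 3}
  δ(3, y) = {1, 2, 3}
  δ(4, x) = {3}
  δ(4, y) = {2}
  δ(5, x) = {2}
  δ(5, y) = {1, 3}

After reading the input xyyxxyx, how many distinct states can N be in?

5

Start: {2}
read x: {3}
read y: {1, 2, 3}
read y: {0, 1, 2, 3}
read x: {0, 1, 2, 3, 4}
read x: {0, 1, 2, 3, 4}
read y: {0, 1, 2, 3, 5}
read x: {0, 1, 2, 3, 4}
Final reachable set {0, 1, 2, 3, 4} has 5 states.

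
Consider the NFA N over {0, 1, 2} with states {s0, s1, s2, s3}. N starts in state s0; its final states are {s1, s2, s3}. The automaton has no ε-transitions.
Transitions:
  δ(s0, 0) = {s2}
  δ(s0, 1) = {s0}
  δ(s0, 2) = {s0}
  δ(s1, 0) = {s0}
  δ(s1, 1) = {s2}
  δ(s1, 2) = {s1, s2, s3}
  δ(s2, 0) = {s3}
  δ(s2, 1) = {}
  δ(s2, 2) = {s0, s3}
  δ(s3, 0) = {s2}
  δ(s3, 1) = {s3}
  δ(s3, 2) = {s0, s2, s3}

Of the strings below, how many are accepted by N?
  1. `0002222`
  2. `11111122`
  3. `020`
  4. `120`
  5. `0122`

`0002222`: accepted
`11111122`: rejected
`020`: accepted
`120`: accepted
`0122`: rejected

3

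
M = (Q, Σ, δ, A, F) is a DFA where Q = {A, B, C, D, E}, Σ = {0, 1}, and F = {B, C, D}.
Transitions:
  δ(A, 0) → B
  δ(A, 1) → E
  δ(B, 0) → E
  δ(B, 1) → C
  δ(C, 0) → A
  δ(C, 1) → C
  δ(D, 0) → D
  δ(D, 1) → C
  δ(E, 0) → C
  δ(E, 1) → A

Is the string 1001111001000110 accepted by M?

A --1--> E
E --0--> C
C --0--> A
A --1--> E
E --1--> A
A --1--> E
E --1--> A
A --0--> B
B --0--> E
E --1--> A
A --0--> B
B --0--> E
E --0--> C
C --1--> C
C --1--> C
C --0--> A
End in state A, which is not an accepting state.

rejected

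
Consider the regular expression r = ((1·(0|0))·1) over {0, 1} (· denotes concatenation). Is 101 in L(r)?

Split as 10·1: (1·(0|0)) matches 10 and 1 matches 1.

yes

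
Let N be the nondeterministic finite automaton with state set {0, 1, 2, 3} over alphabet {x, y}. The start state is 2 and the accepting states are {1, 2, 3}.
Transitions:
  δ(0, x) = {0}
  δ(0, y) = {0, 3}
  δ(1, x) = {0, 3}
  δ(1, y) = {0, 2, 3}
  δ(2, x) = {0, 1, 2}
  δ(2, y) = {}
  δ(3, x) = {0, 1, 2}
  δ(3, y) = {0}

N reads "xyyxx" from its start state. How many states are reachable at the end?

Start: {2}
read x: {0, 1, 2}
read y: {0, 2, 3}
read y: {0, 3}
read x: {0, 1, 2}
read x: {0, 1, 2, 3}
Final reachable set {0, 1, 2, 3} has 4 states.

4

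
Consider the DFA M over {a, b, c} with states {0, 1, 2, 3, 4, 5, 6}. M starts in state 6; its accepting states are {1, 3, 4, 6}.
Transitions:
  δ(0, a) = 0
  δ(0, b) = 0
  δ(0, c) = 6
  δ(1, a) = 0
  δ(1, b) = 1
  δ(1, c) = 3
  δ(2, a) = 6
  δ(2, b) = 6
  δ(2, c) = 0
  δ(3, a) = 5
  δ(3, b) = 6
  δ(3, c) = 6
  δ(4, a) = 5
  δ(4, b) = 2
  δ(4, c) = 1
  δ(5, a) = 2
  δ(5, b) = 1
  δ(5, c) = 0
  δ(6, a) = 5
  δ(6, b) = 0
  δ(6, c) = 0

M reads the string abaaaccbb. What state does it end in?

0

6 --a--> 5
5 --b--> 1
1 --a--> 0
0 --a--> 0
0 --a--> 0
0 --c--> 6
6 --c--> 0
0 --b--> 0
0 --b--> 0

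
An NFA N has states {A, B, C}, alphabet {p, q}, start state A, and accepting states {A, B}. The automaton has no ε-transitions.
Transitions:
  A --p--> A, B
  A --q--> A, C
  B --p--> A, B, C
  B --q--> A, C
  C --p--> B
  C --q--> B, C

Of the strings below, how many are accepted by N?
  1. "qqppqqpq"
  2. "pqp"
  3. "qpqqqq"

"qqppqqpq": accepted
"pqp": accepted
"qpqqqq": accepted

3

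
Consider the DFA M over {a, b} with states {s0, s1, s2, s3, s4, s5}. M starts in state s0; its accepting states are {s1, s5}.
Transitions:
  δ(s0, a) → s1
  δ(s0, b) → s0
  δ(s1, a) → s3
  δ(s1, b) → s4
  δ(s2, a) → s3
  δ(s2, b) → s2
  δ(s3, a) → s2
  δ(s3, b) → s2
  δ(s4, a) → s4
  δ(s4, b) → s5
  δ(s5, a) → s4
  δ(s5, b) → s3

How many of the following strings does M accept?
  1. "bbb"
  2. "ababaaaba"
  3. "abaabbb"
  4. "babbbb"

"bbb": rejected
"ababaaaba": rejected
"abaabbb": rejected
"babbbb": rejected

0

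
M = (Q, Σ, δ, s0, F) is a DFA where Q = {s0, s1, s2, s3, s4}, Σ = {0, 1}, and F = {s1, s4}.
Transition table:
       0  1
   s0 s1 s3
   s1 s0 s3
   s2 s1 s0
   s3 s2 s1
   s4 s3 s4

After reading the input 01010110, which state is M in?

s0

s0 --0--> s1
s1 --1--> s3
s3 --0--> s2
s2 --1--> s0
s0 --0--> s1
s1 --1--> s3
s3 --1--> s1
s1 --0--> s0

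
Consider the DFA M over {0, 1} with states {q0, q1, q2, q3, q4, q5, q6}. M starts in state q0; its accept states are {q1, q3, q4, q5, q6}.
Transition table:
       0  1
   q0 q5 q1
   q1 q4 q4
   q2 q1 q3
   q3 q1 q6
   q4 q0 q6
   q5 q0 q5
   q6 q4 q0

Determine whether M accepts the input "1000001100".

accepted

q0 --1--> q1
q1 --0--> q4
q4 --0--> q0
q0 --0--> q5
q5 --0--> q0
q0 --0--> q5
q5 --1--> q5
q5 --1--> q5
q5 --0--> q0
q0 --0--> q5
End in state q5, which is an accepting state.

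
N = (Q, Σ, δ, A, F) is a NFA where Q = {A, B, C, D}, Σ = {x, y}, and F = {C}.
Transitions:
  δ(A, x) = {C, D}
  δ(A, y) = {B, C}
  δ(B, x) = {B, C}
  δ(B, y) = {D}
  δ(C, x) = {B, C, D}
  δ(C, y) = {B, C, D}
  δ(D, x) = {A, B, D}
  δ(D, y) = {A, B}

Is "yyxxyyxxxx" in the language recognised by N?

accepted

Start: {A}
read y: {B, C}
read y: {B, C, D}
read x: {A, B, C, D}
read x: {A, B, C, D}
read y: {A, B, C, D}
read y: {A, B, C, D}
read x: {A, B, C, D}
read x: {A, B, C, D}
read x: {A, B, C, D}
read x: {A, B, C, D}
Reachable ∩ accepting = {C} — nonempty.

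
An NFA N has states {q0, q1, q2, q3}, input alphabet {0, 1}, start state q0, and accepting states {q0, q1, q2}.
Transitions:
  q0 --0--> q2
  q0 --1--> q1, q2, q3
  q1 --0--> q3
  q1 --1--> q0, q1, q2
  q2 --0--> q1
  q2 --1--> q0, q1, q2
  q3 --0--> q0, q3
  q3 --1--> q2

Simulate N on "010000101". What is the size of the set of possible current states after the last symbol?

4

Start: {q0}
read 0: {q2}
read 1: {q0, q1, q2}
read 0: {q1, q2, q3}
read 0: {q0, q1, q3}
read 0: {q0, q2, q3}
read 0: {q0, q1, q2, q3}
read 1: {q0, q1, q2, q3}
read 0: {q0, q1, q2, q3}
read 1: {q0, q1, q2, q3}
Final reachable set {q0, q1, q2, q3} has 4 states.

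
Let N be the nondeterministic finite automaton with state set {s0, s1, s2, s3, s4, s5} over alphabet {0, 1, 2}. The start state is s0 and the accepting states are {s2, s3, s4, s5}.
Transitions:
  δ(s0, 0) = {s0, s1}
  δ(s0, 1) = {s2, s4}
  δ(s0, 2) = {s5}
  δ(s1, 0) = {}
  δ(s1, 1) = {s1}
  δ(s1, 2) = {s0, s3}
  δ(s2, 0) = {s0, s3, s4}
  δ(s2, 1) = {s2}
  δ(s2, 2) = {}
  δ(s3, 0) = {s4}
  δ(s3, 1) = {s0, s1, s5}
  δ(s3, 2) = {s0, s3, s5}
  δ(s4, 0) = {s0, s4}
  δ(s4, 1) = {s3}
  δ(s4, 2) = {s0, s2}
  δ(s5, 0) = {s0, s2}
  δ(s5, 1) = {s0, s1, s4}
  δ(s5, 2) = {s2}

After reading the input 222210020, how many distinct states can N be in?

0

Start: {s0}
read 2: {s5}
read 2: {s2}
read 2: {}
The reachable set is empty and stays empty for the remaining 6 symbols.
Final reachable set {} has 0 states.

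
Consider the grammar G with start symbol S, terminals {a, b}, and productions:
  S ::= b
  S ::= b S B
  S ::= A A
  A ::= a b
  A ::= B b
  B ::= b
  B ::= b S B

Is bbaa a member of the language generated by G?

no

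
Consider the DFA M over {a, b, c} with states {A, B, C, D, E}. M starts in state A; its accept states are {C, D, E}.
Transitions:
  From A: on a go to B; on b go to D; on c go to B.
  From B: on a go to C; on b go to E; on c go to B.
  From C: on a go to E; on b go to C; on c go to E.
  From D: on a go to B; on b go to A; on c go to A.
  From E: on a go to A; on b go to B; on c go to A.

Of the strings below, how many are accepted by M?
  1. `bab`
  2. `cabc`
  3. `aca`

`bab`: accepted
`cabc`: accepted
`aca`: accepted

3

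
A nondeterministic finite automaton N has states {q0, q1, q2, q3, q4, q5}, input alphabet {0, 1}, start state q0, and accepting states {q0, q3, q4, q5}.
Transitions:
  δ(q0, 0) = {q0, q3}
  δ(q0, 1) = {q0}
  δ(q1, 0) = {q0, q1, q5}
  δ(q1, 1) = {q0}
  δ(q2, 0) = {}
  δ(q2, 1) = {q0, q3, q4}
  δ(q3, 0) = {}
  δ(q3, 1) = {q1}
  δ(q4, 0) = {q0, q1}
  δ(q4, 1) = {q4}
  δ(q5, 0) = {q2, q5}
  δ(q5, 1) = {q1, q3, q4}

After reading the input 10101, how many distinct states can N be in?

Start: {q0}
read 1: {q0}
read 0: {q0, q3}
read 1: {q0, q1}
read 0: {q0, q1, q3, q5}
read 1: {q0, q1, q3, q4}
Final reachable set {q0, q1, q3, q4} has 4 states.

4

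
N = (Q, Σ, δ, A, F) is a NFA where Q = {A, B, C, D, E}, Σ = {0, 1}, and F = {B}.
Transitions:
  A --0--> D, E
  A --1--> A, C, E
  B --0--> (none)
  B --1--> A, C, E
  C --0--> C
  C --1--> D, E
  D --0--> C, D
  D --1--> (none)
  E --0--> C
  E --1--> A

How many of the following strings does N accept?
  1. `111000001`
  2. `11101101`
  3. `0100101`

`111000001`: rejected
`11101101`: rejected
`0100101`: rejected

0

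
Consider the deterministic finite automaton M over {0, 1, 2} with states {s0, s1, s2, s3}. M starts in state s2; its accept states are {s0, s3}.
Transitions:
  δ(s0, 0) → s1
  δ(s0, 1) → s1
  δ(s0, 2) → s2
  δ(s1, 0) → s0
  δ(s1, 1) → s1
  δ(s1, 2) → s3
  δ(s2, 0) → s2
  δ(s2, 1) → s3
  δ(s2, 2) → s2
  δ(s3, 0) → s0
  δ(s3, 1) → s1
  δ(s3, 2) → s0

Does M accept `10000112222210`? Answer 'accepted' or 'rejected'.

s2 --1--> s3
s3 --0--> s0
s0 --0--> s1
s1 --0--> s0
s0 --0--> s1
s1 --1--> s1
s1 --1--> s1
s1 --2--> s3
s3 --2--> s0
s0 --2--> s2
s2 --2--> s2
s2 --2--> s2
s2 --1--> s3
s3 --0--> s0
End in state s0, which is an accepting state.

accepted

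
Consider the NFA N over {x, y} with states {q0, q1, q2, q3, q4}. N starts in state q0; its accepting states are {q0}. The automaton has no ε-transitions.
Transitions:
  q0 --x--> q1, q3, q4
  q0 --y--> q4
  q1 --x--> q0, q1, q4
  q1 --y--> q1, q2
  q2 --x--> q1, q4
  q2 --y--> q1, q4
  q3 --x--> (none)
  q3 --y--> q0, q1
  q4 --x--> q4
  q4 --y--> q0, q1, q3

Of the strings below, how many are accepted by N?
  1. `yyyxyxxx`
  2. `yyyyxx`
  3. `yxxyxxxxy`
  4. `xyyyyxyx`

4

`yyyxyxxx`: accepted
`yyyyxx`: accepted
`yxxyxxxxy`: accepted
`xyyyyxyx`: accepted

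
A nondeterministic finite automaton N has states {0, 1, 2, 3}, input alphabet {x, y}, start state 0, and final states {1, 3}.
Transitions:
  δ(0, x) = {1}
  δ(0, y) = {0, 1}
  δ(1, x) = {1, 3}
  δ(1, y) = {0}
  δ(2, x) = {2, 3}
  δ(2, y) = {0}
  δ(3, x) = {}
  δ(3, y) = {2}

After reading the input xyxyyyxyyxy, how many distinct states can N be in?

2

Start: {0}
read x: {1}
read y: {0}
read x: {1}
read y: {0}
read y: {0, 1}
read y: {0, 1}
read x: {1, 3}
read y: {0, 2}
read y: {0, 1}
read x: {1, 3}
read y: {0, 2}
Final reachable set {0, 2} has 2 states.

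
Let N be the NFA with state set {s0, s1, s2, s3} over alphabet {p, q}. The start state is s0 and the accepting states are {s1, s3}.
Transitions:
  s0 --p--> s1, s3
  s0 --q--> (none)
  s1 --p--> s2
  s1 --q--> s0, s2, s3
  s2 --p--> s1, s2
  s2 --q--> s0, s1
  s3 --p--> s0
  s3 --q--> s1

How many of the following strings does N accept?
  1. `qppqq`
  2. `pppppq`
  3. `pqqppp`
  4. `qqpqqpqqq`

`qppqq`: rejected
`pppppq`: accepted
`pqqppp`: accepted
`qqpqqpqqq`: rejected

2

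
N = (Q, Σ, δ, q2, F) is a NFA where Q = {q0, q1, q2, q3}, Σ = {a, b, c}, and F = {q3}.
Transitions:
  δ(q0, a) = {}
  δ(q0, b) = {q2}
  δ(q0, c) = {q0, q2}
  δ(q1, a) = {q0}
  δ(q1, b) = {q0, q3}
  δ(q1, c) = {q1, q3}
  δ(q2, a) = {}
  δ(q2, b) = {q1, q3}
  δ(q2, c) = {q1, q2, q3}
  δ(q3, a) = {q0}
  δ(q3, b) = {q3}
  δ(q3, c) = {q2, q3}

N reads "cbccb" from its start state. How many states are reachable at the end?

Start: {q2}
read c: {q1, q2, q3}
read b: {q0, q1, q3}
read c: {q0, q1, q2, q3}
read c: {q0, q1, q2, q3}
read b: {q0, q1, q2, q3}
Final reachable set {q0, q1, q2, q3} has 4 states.

4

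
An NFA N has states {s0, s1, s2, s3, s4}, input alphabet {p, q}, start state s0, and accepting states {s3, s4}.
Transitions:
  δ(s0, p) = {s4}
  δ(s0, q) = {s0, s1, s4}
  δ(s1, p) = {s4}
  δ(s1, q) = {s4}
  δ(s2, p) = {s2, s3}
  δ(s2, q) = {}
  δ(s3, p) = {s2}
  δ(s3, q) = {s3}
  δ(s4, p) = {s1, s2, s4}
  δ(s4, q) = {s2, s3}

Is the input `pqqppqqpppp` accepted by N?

accepted

Start: {s0}
read p: {s4}
read q: {s2, s3}
read q: {s3}
read p: {s2}
read p: {s2, s3}
read q: {s3}
read q: {s3}
read p: {s2}
read p: {s2, s3}
read p: {s2, s3}
read p: {s2, s3}
Reachable ∩ accepting = {s3} — nonempty.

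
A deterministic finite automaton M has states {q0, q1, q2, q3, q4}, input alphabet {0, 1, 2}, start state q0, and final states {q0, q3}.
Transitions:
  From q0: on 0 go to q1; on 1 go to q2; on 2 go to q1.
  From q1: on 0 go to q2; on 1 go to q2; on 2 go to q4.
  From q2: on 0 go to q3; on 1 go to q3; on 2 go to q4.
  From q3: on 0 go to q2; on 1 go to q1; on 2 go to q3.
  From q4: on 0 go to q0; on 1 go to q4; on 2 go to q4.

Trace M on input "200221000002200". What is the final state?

q0 --2--> q1
q1 --0--> q2
q2 --0--> q3
q3 --2--> q3
q3 --2--> q3
q3 --1--> q1
q1 --0--> q2
q2 --0--> q3
q3 --0--> q2
q2 --0--> q3
q3 --0--> q2
q2 --2--> q4
q4 --2--> q4
q4 --0--> q0
q0 --0--> q1

q1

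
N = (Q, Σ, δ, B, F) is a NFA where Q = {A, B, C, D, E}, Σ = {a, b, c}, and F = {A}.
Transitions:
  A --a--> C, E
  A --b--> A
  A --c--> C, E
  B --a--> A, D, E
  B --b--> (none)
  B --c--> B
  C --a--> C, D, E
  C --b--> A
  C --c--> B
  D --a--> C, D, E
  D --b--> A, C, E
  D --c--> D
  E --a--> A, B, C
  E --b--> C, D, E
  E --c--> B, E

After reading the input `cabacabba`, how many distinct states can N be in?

Start: {B}
read c: {B}
read a: {A, D, E}
read b: {A, C, D, E}
read a: {A, B, C, D, E}
read c: {B, C, D, E}
read a: {A, B, C, D, E}
read b: {A, C, D, E}
read b: {A, C, D, E}
read a: {A, B, C, D, E}
Final reachable set {A, B, C, D, E} has 5 states.

5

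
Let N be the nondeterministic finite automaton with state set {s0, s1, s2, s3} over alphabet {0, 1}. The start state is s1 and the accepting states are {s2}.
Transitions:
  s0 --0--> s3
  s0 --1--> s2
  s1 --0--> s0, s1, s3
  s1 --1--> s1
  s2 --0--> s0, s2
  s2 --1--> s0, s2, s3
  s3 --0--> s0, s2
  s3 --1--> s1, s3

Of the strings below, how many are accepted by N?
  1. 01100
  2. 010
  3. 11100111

3

01100: accepted
010: accepted
11100111: accepted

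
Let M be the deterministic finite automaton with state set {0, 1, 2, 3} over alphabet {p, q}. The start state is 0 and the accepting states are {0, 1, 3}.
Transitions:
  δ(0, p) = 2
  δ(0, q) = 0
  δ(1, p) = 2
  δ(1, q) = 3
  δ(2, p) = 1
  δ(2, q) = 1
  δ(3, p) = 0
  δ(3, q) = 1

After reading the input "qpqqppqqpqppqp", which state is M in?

0

0 --q--> 0
0 --p--> 2
2 --q--> 1
1 --q--> 3
3 --p--> 0
0 --p--> 2
2 --q--> 1
1 --q--> 3
3 --p--> 0
0 --q--> 0
0 --p--> 2
2 --p--> 1
1 --q--> 3
3 --p--> 0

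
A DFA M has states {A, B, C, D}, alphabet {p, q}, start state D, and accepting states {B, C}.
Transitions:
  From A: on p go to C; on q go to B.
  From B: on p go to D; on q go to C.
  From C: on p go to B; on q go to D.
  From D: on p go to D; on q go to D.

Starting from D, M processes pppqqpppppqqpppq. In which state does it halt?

D

D --p--> D
D --p--> D
D --p--> D
D --q--> D
D --q--> D
D --p--> D
D --p--> D
D --p--> D
D --p--> D
D --p--> D
D --q--> D
D --q--> D
D --p--> D
D --p--> D
D --p--> D
D --q--> D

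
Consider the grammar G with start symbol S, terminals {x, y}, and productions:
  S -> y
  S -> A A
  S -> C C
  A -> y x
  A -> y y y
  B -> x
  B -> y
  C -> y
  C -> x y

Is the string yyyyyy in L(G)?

yes

S ⇒ AA ⇒ yyyA ⇒ yyyyyy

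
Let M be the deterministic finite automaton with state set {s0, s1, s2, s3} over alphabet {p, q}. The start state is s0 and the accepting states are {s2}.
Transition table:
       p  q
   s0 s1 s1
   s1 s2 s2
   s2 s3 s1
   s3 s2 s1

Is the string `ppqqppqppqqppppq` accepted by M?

s0 --p--> s1
s1 --p--> s2
s2 --q--> s1
s1 --q--> s2
s2 --p--> s3
s3 --p--> s2
s2 --q--> s1
s1 --p--> s2
s2 --p--> s3
s3 --q--> s1
s1 --q--> s2
s2 --p--> s3
s3 --p--> s2
s2 --p--> s3
s3 --p--> s2
s2 --q--> s1
End in state s1, which is not an accepting state.

rejected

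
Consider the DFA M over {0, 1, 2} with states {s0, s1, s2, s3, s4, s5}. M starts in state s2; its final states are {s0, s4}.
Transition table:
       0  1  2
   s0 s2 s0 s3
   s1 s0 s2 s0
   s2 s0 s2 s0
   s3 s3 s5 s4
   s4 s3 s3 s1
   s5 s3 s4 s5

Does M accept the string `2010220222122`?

s2 --2--> s0
s0 --0--> s2
s2 --1--> s2
s2 --0--> s0
s0 --2--> s3
s3 --2--> s4
s4 --0--> s3
s3 --2--> s4
s4 --2--> s1
s1 --2--> s0
s0 --1--> s0
s0 --2--> s3
s3 --2--> s4
End in state s4, which is an accepting state.

accepted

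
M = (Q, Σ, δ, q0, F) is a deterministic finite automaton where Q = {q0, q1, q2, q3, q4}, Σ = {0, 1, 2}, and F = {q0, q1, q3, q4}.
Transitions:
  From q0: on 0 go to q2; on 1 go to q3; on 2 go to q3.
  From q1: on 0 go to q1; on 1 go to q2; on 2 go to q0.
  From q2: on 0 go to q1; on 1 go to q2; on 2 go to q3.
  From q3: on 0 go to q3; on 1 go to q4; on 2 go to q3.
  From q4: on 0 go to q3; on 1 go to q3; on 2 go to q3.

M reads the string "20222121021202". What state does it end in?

q0 --2--> q3
q3 --0--> q3
q3 --2--> q3
q3 --2--> q3
q3 --2--> q3
q3 --1--> q4
q4 --2--> q3
q3 --1--> q4
q4 --0--> q3
q3 --2--> q3
q3 --1--> q4
q4 --2--> q3
q3 --0--> q3
q3 --2--> q3

q3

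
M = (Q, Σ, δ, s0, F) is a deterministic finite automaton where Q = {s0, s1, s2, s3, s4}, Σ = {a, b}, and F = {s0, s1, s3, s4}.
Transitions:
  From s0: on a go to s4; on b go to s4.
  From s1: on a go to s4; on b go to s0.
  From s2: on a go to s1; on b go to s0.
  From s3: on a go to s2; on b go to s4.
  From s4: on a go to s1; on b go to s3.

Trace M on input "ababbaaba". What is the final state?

s0 --a--> s4
s4 --b--> s3
s3 --a--> s2
s2 --b--> s0
s0 --b--> s4
s4 --a--> s1
s1 --a--> s4
s4 --b--> s3
s3 --a--> s2

s2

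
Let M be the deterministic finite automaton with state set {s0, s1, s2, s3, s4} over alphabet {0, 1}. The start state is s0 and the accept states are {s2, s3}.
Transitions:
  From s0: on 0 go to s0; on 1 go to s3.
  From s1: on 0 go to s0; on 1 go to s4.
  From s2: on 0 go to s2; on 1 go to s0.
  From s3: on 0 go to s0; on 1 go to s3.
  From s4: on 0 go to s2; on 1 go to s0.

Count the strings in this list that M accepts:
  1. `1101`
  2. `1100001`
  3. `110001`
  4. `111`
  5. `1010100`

`1101`: accepted
`1100001`: accepted
`110001`: accepted
`111`: accepted
`1010100`: rejected

4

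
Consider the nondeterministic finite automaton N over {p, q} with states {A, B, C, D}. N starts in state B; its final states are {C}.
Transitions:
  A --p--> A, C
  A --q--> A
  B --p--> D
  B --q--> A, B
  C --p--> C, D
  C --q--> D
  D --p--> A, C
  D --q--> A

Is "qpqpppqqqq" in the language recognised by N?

Start: {B}
read q: {A, B}
read p: {A, C, D}
read q: {A, D}
read p: {A, C}
read p: {A, C, D}
read p: {A, C, D}
read q: {A, D}
read q: {A}
read q: {A}
read q: {A}
Reachable ∩ accepting = {} — empty.

rejected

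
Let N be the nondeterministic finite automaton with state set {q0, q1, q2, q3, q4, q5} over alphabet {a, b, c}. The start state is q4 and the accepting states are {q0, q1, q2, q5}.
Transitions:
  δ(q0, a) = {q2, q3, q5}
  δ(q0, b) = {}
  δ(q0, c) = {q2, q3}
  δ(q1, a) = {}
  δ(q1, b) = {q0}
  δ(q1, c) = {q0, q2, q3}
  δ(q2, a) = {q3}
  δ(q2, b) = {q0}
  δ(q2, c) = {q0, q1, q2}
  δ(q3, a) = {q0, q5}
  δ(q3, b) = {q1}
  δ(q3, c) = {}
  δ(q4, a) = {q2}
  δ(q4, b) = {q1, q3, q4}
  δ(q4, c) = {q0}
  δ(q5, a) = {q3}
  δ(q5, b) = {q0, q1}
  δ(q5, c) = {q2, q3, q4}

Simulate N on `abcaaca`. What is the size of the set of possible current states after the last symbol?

4

Start: {q4}
read a: {q2}
read b: {q0}
read c: {q2, q3}
read a: {q0, q3, q5}
read a: {q0, q2, q3, q5}
read c: {q0, q1, q2, q3, q4}
read a: {q0, q2, q3, q5}
Final reachable set {q0, q2, q3, q5} has 4 states.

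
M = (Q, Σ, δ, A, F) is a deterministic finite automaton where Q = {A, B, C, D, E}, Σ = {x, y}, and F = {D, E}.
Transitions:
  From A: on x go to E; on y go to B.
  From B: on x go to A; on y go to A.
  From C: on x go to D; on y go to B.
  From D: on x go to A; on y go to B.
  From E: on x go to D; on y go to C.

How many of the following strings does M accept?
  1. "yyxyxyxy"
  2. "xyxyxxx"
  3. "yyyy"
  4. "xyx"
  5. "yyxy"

"yyxyxyxy": rejected
"xyxyxxx": accepted
"yyyy": rejected
"xyx": accepted
"yyxy": rejected

2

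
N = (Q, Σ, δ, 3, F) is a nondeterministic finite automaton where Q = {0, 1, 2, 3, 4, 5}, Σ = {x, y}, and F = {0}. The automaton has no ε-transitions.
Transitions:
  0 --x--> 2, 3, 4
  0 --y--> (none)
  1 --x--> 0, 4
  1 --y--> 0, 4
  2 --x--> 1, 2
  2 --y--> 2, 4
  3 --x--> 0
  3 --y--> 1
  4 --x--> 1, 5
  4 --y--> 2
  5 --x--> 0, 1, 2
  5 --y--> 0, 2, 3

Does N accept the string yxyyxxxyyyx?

rejected

Start: {3}
read y: {1}
read x: {0, 4}
read y: {2}
read y: {2, 4}
read x: {1, 2, 5}
read x: {0, 1, 2, 4}
read x: {0, 1, 2, 3, 4, 5}
read y: {0, 1, 2, 3, 4}
read y: {0, 1, 2, 4}
read y: {0, 2, 4}
read x: {1, 2, 3, 4, 5}
Reachable ∩ accepting = {} — empty.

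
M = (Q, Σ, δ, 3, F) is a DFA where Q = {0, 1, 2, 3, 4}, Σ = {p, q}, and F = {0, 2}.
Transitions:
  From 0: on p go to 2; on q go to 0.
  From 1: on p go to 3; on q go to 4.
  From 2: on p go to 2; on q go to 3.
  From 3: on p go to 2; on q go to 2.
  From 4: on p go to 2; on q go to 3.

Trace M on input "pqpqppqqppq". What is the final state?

3 --p--> 2
2 --q--> 3
3 --p--> 2
2 --q--> 3
3 --p--> 2
2 --p--> 2
2 --q--> 3
3 --q--> 2
2 --p--> 2
2 --p--> 2
2 --q--> 3

3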